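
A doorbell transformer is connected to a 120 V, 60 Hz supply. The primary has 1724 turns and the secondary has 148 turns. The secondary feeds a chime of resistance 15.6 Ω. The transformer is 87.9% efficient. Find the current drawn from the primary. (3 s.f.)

I_p ≈ 0.0645 A

V_s = 120 × 148/1724 = 10.302 V.
I_s = V_s/R = 10.302/15.6 = 0.66036 A.
P_out = V_s I_s = 10.302 × 0.66036 = 6.8028 W.
P_in = P_out/η = 6.8028/0.879 = 7.7392 W.
I_p = P_in/V_p = 7.7392/120 = 0.0645 A.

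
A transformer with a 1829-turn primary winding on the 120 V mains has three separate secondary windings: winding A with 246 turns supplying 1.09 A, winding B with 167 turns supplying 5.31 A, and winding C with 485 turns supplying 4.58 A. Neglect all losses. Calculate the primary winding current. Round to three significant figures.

V_A = 120 × 246/1829 = 16.140 V; V_B = 120 × 167/1829 = 10.957 V; V_C = 120 × 485/1829 = 31.821 V.
P_out = V_A I_A + V_B I_B + V_C I_C = 16.140×1.09 + 10.957×5.31 + 31.821×4.58 = 17.593 + 58.181 + 145.74 = 221.51 W.
Ideal ⇒ P_in = P_out, so I_p = P_out/V_p = 221.51/120 = 1.85 A.

I_p ≈ 1.85 A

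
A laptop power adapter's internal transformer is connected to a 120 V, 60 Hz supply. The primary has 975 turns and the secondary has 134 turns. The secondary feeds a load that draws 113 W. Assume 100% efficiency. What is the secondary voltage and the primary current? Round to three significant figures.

V_s = V_p × N_s/N_p = 120 × 134/975 = 16.492 V.
I_s = P/V_s = 113/16.492 = 6.8517 A.
I_p = I_s × N_s/N_p = 6.8517 × 134/975 = 0.942 A.

V_s ≈ 16.5 V, I_p ≈ 0.942 A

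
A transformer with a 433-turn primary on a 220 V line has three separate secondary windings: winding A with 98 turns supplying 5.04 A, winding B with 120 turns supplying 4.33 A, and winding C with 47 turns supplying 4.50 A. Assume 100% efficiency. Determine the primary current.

I_p ≈ 2.83 A

V_A = 220 × 98/433 = 49.792 V; V_B = 220 × 120/433 = 60.970 V; V_C = 220 × 47/433 = 23.880 V.
P_out = V_A I_A + V_B I_B + V_C I_C = 49.792×5.04 + 60.970×4.33 + 23.880×4.50 = 250.95 + 264.00 + 107.46 = 622.41 W.
Ideal ⇒ P_in = P_out, so I_p = P_out/V_p = 622.41/220 = 2.83 A.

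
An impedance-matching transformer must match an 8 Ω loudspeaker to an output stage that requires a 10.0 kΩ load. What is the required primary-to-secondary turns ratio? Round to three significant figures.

N_p/N_s ≈ 35.4

Z_p/Z_s = (N_p/N_s)², so N_p/N_s = √(10000/8) = √1250 = 35.4.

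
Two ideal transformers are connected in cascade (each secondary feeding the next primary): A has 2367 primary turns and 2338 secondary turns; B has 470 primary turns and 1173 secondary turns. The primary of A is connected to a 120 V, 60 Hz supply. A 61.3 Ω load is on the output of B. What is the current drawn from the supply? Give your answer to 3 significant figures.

After A: V = 120.00 × 2338/2367 = 118.53 V.
After B: V = 118.53 × 1173/470 = 295.82 V.
I_load = 295.82/61.3 = 4.8258 A, so P_out = 295.82 × 4.8258 = 1427.6 W.
All ideal ⇒ P_in = P_out, so I_supply = 1427.6/120 = 11.9 A.

I_supply ≈ 11.9 A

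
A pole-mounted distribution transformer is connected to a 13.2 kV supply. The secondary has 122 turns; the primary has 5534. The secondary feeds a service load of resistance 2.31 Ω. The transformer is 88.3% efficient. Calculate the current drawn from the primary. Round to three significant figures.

I_p ≈ 3.15 A

V_s = 13200 × 122/5534 = 291.00 V.
I_s = V_s/R = 291.00/2.31 = 125.97 A.
P_out = V_s I_s = 291.00 × 125.97 = 36659 W.
P_in = P_out/η = 36659/0.883 = 41516 W.
I_p = P_in/V_p = 41516/13200 = 3.15 A.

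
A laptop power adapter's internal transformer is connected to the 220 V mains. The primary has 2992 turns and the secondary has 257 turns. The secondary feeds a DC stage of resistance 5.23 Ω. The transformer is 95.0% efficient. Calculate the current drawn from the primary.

I_p ≈ 0.327 A

V_s = 220 × 257/2992 = 18.897 V.
I_s = V_s/R = 18.897/5.23 = 3.6132 A.
P_out = V_s I_s = 18.897 × 3.6132 = 68.279 W.
P_in = P_out/η = 68.279/0.950 = 71.873 W.
I_p = P_in/V_p = 71.873/220 = 0.327 A.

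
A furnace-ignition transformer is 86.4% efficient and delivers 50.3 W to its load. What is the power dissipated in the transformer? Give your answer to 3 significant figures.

P_loss ≈ 7.92 W

P_in = P_out/η = 50.3/0.864 = 58.2176 W.
P_loss = P_in − P_out = 58.2176 − 50.3 = 7.92 W.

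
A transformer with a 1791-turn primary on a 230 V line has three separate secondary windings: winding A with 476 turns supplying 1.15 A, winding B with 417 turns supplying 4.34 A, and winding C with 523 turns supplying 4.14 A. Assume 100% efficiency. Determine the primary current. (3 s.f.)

I_p ≈ 2.53 A

V_A = 230 × 476/1791 = 61.128 V; V_B = 230 × 417/1791 = 53.551 V; V_C = 230 × 523/1791 = 67.164 V.
P_out = V_A I_A + V_B I_B + V_C I_C = 61.128×1.15 + 53.551×4.34 + 67.164×4.14 = 70.297 + 232.41 + 278.06 = 580.77 W.
Ideal ⇒ P_in = P_out, so I_p = P_out/V_p = 580.77/230 = 2.53 A.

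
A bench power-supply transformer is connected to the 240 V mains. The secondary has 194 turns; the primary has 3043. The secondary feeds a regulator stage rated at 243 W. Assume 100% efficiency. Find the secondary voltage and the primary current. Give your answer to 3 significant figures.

V_s = V_p × N_s/N_p = 240 × 194/3043 = 15.301 V.
I_s = P/V_s = 243/15.301 = 15.882 A.
I_p = I_s × N_s/N_p = 15.882 × 194/3043 = 1.01 A.

V_s ≈ 15.3 V, I_p ≈ 1.01 A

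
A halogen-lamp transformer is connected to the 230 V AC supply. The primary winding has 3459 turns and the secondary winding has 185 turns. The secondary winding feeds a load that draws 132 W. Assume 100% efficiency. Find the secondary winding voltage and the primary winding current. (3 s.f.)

V_s = V_p × N_s/N_p = 230 × 185/3459 = 12.301 V.
I_s = P/V_s = 132/12.301 = 10.731 A.
I_p = I_s × N_s/N_p = 10.731 × 185/3459 = 0.574 A.

V_s ≈ 12.3 V, I_p ≈ 0.574 A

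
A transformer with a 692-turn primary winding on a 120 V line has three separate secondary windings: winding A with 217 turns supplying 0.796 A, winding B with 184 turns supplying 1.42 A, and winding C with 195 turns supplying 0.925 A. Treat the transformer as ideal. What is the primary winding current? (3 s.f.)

I_p ≈ 0.888 A

V_A = 120 × 217/692 = 37.630 V; V_B = 120 × 184/692 = 31.908 V; V_C = 120 × 195/692 = 33.815 V.
P_out = V_A I_A + V_B I_B + V_C I_C = 37.630×0.796 + 31.908×1.42 + 33.815×0.925 = 29.954 + 45.309 + 31.279 = 106.54 W.
Ideal ⇒ P_in = P_out, so I_p = P_out/V_p = 106.54/120 = 0.888 A.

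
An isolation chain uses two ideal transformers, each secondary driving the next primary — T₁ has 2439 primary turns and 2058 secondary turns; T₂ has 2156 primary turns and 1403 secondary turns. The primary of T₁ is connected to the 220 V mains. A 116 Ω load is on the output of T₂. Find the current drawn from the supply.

I_supply ≈ 0.572 A

Secondary of T₁: V = 220.00 × 2058/2439 = 185.63 V.
Secondary of T₂: V = 185.63 × 1403/2156 = 120.80 V.
I_load = 120.80/116 = 1.0414 A, so P_out = 120.80 × 1.0414 = 125.80 W.
All ideal ⇒ P_in = P_out, so I_supply = 125.80/220 = 0.572 A.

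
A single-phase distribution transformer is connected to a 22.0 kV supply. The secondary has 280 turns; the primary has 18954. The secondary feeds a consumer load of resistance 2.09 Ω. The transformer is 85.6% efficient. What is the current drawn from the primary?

V_s = 22000 × 280/18954 = 325.00 V.
I_s = V_s/R = 325.00/2.09 = 155.50 A.
P_out = V_s I_s = 325.00 × 155.50 = 50537 W.
P_in = P_out/η = 50537/0.856 = 59039 W.
I_p = P_in/V_p = 59039/22000 = 2.68 A.

I_p ≈ 2.68 A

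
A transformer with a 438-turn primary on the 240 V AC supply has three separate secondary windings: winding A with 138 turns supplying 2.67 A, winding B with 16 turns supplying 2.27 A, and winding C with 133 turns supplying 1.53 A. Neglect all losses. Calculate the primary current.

V_A = 240 × 138/438 = 75.616 V; V_B = 240 × 16/438 = 8.7671 V; V_C = 240 × 133/438 = 72.877 V.
P_out = V_A I_A + V_B I_B + V_C I_C = 75.616×2.67 + 8.7671×2.27 + 72.877×1.53 = 201.90 + 19.901 + 111.50 = 333.30 W.
Ideal ⇒ P_in = P_out, so I_p = P_out/V_p = 333.30/240 = 1.39 A.

I_p ≈ 1.39 A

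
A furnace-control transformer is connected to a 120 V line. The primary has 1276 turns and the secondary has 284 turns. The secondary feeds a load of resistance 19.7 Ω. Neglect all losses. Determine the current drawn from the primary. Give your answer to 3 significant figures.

I_p ≈ 0.302 A

V_s = V_p × N_s/N_p = 120 × 284/1276 = 26.708 V.
I_s = V_s/R = 26.708/19.7 = 1.3558 A.
For an ideal transformer I_p N_p = I_s N_s, so I_p = 1.3558 × 284/1276 = 0.302 A.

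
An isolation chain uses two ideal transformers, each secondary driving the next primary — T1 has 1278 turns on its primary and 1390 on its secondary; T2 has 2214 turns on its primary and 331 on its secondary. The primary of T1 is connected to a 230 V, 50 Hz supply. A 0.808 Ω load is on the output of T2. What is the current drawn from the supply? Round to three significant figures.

After T1: V = 230.00 × 1390/1278 = 250.16 V.
After T2: V = 250.16 × 331/2214 = 37.399 V.
I_load = 37.399/0.808 = 46.286 A, so P_out = 37.399 × 46.286 = 1731.1 W.
All ideal ⇒ P_in = P_out, so I_supply = 1731.1/230 = 7.53 A.

I_supply ≈ 7.53 A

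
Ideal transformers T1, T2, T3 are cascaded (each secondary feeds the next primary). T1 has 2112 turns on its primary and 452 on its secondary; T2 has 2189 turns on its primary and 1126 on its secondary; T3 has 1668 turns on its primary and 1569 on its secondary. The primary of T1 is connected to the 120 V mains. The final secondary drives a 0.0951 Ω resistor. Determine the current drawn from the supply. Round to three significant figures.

I_supply ≈ 13.5 A

Secondary of T1: V = 120.00 × 452/2112 = 25.682 V.
Secondary of T2: V = 25.682 × 1126/2189 = 13.210 V.
Secondary of T3: V = 13.210 × 1569/1668 = 12.426 V.
I_load = 12.426/0.0951 = 130.67 A, so P_out = 12.426 × 130.67 = 1623.7 W.
All ideal ⇒ P_in = P_out, so I_supply = 1623.7/120 = 13.5 A.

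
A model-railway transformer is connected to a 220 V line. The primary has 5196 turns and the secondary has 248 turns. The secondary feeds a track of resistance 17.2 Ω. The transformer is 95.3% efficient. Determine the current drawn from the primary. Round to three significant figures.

I_p ≈ 0.0306 A

V_s = 220 × 248/5196 = 10.500 V.
I_s = V_s/R = 10.500/17.2 = 0.61049 A.
P_out = V_s I_s = 10.500 × 0.61049 = 6.4104 W.
P_in = P_out/η = 6.4104/0.953 = 6.7265 W.
I_p = P_in/V_p = 6.7265/220 = 0.0306 A.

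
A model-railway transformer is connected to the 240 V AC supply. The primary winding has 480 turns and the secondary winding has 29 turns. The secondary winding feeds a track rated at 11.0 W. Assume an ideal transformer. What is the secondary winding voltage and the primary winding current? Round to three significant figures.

V_s = V_p × N_s/N_p = 240 × 29/480 = 14.500 V.
I_s = P/V_s = 11.0/14.500 = 0.75862 A.
I_p = I_s × N_s/N_p = 0.75862 × 29/480 = 0.0458 A.

V_s ≈ 14.5 V, I_p ≈ 0.0458 A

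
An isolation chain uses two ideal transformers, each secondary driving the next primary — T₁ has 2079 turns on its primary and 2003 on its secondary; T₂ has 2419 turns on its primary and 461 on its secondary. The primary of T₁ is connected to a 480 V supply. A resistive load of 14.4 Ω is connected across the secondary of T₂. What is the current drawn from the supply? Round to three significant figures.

I_supply ≈ 1.12 A

Secondary of T₁: V = 480.00 × 2003/2079 = 462.45 V.
Secondary of T₂: V = 462.45 × 461/2419 = 88.132 V.
I_load = 88.132/14.4 = 6.1203 A, so P_out = 88.132 × 6.1203 = 539.39 W.
All ideal ⇒ P_in = P_out, so I_supply = 539.39/480 = 1.12 A.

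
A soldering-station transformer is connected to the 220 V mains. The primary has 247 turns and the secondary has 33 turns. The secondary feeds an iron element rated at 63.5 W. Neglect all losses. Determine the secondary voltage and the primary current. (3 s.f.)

V_s ≈ 29.4 V, I_p ≈ 0.289 A

V_s = V_p × N_s/N_p = 220 × 33/247 = 29.393 V.
I_s = P/V_s = 63.5/29.393 = 2.1604 A.
I_p = I_s × N_s/N_p = 2.1604 × 33/247 = 0.289 A.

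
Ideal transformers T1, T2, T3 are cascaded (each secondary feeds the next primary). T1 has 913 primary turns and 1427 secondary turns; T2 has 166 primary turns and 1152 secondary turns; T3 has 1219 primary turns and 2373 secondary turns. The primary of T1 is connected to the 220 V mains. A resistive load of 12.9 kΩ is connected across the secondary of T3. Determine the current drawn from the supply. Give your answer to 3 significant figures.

Secondary of T1: V = 220.00 × 1427/913 = 343.86 V.
Secondary of T2: V = 343.86 × 1152/166 = 2386.3 V.
Secondary of T3: V = 2386.3 × 2373/1219 = 4645.3 V.
I_load = 4645.3/12900 = 0.36010 A, so P_out = 4645.3 × 0.36010 = 1672.8 W.
All ideal ⇒ P_in = P_out, so I_supply = 1672.8/220 = 7.60 A.

I_supply ≈ 7.60 A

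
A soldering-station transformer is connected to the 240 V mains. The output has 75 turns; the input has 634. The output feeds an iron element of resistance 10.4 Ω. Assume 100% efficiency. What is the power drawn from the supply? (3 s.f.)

V_out = V_in × N_out/N_in = 240 × 75/634 = 28.391 V.
I_out = V_out/R = 28.391/10.4 = 2.7299 A.
I_in = I_out × N_out/N_in = 2.7299 × 75/634 = 0.32294 A.
P = V_in I_in = 240 × 0.32294 = 77.5 W.

P ≈ 77.5 W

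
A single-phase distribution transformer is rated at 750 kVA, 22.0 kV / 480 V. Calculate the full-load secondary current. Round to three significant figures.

I_s = S/V_s = 750000/480 = 1560 A.

I_s ≈ 1560 A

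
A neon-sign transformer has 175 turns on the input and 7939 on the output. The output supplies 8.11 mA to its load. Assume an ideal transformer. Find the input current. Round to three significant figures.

I_in ≈ 0.368 A

For an ideal transformer I_in/I_out = N_out/N_in, so I_in = 0.00811 × 7939/175 = 0.368 A.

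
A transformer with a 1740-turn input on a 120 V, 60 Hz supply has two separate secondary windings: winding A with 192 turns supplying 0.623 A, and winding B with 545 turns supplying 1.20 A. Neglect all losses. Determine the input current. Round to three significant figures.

I_in ≈ 0.445 A

V_A = 120 × 192/1740 = 13.241 V; V_B = 120 × 545/1740 = 37.586 V.
P_out = V_A I_A + V_B I_B = 13.241×0.623 + 37.586×1.20 = 8.2494 + 45.103 = 53.353 W.
Ideal ⇒ P_in = P_out, so I_in = P_out/V_in = 53.353/120 = 0.445 A.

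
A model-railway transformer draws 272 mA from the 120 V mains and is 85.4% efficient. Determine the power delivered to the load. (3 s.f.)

P_in = V_p I_p = 120 × 0.272 = 32.640 W.
P_out = η P_in = 0.854 × 32.640 = 27.9 W.

P_out ≈ 27.9 W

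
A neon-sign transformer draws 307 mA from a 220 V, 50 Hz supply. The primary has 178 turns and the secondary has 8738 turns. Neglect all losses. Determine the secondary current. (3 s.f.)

I_s ≈ 0.00625 A

I_s/I_p = N_p/N_s, so I_s = 0.307 × 178/8738 = 0.00625 A.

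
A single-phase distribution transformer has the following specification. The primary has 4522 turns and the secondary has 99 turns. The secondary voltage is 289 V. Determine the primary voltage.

V_p/V_s = N_p/N_s, so V_p = 289 × 4522/99 = 13200 V.

V_p ≈ 13200 V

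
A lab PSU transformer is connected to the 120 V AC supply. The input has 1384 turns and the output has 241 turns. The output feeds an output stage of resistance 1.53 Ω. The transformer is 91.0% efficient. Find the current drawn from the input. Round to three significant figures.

V_out = 120 × 241/1384 = 20.896 V.
I_out = V_out/R = 20.896/1.53 = 13.657 A.
P_out = V_out I_out = 20.896 × 13.657 = 285.39 W.
P_in = P_out/η = 285.39/0.910 = 313.61 W.
I_in = P_in/V_in = 313.61/120 = 2.61 A.

I_in ≈ 2.61 A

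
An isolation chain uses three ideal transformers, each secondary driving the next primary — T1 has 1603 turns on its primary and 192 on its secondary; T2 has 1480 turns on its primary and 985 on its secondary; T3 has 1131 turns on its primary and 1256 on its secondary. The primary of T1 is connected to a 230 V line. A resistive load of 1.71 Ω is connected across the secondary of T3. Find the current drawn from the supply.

I_supply ≈ 1.05 A

Secondary of T1: V = 230.00 × 192/1603 = 27.548 V.
Secondary of T2: V = 27.548 × 985/1480 = 18.335 V.
Secondary of T3: V = 18.335 × 1256/1131 = 20.361 V.
I_load = 20.361/1.71 = 11.907 A, so P_out = 20.361 × 11.907 = 242.44 W.
All ideal ⇒ P_in = P_out, so I_supply = 242.44/230 = 1.05 A.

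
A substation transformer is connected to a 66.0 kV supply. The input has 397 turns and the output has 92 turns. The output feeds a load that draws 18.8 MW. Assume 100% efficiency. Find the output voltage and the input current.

V_out ≈ 15300 V, I_in ≈ 285 A

V_out = V_in × N_out/N_in = 66000 × 92/397 = 15295 V.
I_out = P/V_out = 1.88×10^7/15295 = 1229.2 A.
I_in = I_out × N_out/N_in = 1229.2 × 92/397 = 285 A.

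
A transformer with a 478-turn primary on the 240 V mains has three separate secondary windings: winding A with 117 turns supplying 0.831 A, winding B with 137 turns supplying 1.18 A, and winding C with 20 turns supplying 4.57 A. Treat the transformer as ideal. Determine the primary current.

V_A = 240 × 117/478 = 58.745 V; V_B = 240 × 137/478 = 68.787 V; V_C = 240 × 20/478 = 10.042 V.
P_out = V_A I_A + V_B I_B + V_C I_C = 58.745×0.831 + 68.787×1.18 + 10.042×4.57 = 48.817 + 81.168 + 45.891 = 175.88 W.
Ideal ⇒ P_in = P_out, so I_p = P_out/V_p = 175.88/240 = 0.733 A.

I_p ≈ 0.733 A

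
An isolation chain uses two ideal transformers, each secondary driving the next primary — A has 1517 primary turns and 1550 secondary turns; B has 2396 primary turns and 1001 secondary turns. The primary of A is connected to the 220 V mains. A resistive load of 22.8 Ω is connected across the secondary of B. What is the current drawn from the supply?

I_supply ≈ 1.76 A

After A: V = 220.00 × 1550/1517 = 224.79 V.
After B: V = 224.79 × 1001/2396 = 93.911 V.
I_load = 93.911/22.8 = 4.1189 A, so P_out = 93.911 × 4.1189 = 386.81 W.
All ideal ⇒ P_in = P_out, so I_supply = 386.81/220 = 1.76 A.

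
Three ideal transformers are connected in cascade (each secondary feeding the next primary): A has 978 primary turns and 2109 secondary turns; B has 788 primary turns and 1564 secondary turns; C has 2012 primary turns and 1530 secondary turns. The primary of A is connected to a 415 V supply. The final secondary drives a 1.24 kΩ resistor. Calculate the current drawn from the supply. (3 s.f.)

I_supply ≈ 3.55 A

Secondary of A: V = 415.00 × 2109/978 = 894.92 V.
Secondary of B: V = 894.92 × 1564/788 = 1776.2 V.
Secondary of C: V = 1776.2 × 1530/2012 = 1350.7 V.
I_load = 1350.7/1240 = 1.0893 A, so P_out = 1350.7 × 1.0893 = 1471.3 W.
All ideal ⇒ P_in = P_out, so I_supply = 1471.3/415 = 3.55 A.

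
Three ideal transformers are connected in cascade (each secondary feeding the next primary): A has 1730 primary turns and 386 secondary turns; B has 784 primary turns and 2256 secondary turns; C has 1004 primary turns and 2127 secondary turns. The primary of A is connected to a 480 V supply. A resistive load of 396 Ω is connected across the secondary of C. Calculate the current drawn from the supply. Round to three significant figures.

I_supply ≈ 2.24 A

Secondary of A: V = 480.00 × 386/1730 = 107.10 V.
Secondary of B: V = 107.10 × 2256/784 = 308.18 V.
Secondary of C: V = 308.18 × 2127/1004 = 652.89 V.
I_load = 652.89/396 = 1.6487 A, so P_out = 652.89 × 1.6487 = 1076.4 W.
All ideal ⇒ P_in = P_out, so I_supply = 1076.4/480 = 2.24 A.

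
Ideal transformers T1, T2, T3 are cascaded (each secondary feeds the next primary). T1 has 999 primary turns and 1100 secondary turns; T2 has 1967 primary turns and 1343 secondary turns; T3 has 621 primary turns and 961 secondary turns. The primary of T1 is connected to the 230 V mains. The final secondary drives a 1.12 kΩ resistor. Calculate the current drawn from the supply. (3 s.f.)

Secondary of T1: V = 230.00 × 1100/999 = 253.25 V.
Secondary of T2: V = 253.25 × 1343/1967 = 172.91 V.
Secondary of T3: V = 172.91 × 961/621 = 267.58 V.
I_load = 267.58/1120 = 0.23891 A, so P_out = 267.58 × 0.23891 = 63.929 W.
All ideal ⇒ P_in = P_out, so I_supply = 63.929/230 = 0.278 A.

I_supply ≈ 0.278 A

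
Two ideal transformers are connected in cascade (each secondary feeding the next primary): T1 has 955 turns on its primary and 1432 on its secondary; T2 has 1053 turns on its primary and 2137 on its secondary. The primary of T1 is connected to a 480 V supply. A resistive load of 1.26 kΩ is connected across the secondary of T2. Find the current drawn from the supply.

Secondary of T1: V = 480.00 × 1432/955 = 719.75 V.
Secondary of T2: V = 719.75 × 2137/1053 = 1460.7 V.
I_load = 1460.7/1260 = 1.1593 A, so P_out = 1460.7 × 1.1593 = 1693.3 W.
All ideal ⇒ P_in = P_out, so I_supply = 1693.3/480 = 3.53 A.

I_supply ≈ 3.53 A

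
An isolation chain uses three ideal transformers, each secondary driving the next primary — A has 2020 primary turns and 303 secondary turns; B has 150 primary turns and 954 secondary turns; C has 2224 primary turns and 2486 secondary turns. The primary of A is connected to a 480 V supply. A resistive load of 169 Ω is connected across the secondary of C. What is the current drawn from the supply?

I_supply ≈ 3.23 A

Secondary of A: V = 480.00 × 303/2020 = 72.000 V.
Secondary of B: V = 72.000 × 954/150 = 457.92 V.
Secondary of C: V = 457.92 × 2486/2224 = 511.87 V.
I_load = 511.87/169 = 3.0288 A, so P_out = 511.87 × 3.0288 = 1550.3 W.
All ideal ⇒ P_in = P_out, so I_supply = 1550.3/480 = 3.23 A.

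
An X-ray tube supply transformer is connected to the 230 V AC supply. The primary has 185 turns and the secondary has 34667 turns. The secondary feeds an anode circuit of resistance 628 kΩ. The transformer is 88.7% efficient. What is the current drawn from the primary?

I_p ≈ 14.5 A

V_s = 230 × 34667/185 = 43100 V.
I_s = V_s/R = 43100/628000 = 0.068630 A.
P_out = V_s I_s = 43100 × 0.068630 = 2957.9 W.
P_in = P_out/η = 2957.9/0.887 = 3334.7 W.
I_p = P_in/V_p = 3334.7/230 = 14.5 A.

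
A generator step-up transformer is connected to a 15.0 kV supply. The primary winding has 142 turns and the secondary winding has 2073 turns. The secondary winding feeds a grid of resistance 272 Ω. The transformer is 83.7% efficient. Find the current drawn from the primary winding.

V_s = 15000 × 2073/142 = 218980 V.
I_s = V_s/R = 218980/272 = 805.07 A.
P_out = V_s I_s = 218980 × 805.07 = 1.7629×10^8 W.
P_in = P_out/η = 1.7629×10^8/0.837 = 2.1063×10^8 W.
I_p = P_in/V_p = 2.1063×10^8/15000 = 14000 A.

I_p ≈ 14000 A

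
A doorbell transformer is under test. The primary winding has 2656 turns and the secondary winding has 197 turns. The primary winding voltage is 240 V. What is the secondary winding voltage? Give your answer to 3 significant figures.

V_s/V_p = N_s/N_p, so V_s = 240 × 197/2656 = 17.8 V.

V_s ≈ 17.8 V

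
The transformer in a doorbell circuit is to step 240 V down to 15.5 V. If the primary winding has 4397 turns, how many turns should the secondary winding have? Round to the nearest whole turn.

N_s/N_p = V_s/V_p, so N_s = 4397 × 15.5/240 = 284.0 ≈ 284 turns.

N_s = 284 turns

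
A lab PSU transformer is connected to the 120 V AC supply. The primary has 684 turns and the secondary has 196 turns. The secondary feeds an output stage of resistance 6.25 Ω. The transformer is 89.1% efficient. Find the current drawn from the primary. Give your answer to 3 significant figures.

V_s = 120 × 196/684 = 34.386 V.
I_s = V_s/R = 34.386/6.25 = 5.5018 A.
P_out = V_s I_s = 34.386 × 5.5018 = 189.18 W.
P_in = P_out/η = 189.18/0.891 = 212.33 W.
I_p = P_in/V_p = 212.33/120 = 1.77 A.

I_p ≈ 1.77 A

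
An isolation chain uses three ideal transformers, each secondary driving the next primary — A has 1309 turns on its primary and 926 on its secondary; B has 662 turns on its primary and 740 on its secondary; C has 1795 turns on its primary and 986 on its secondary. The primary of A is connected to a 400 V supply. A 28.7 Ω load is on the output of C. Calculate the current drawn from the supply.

Secondary of A: V = 400.00 × 926/1309 = 282.96 V.
Secondary of B: V = 282.96 × 740/662 = 316.30 V.
Secondary of C: V = 316.30 × 986/1795 = 173.75 V.
I_load = 173.75/28.7 = 6.0539 A, so P_out = 173.75 × 6.0539 = 1051.8 W.
All ideal ⇒ P_in = P_out, so I_supply = 1051.8/400 = 2.63 A.

I_supply ≈ 2.63 A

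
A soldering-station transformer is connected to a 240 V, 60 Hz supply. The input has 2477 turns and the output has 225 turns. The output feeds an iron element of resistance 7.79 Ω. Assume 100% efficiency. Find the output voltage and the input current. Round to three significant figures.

V_out ≈ 21.8 V, I_in ≈ 0.254 A

V_out = V_in × N_out/N_in = 240 × 225/2477 = 21.801 V.
I_out = V_out/R = 21.801/7.79 = 2.7985 A.
I_in = I_out × N_out/N_in = 2.7985 × 225/2477 = 0.254 A.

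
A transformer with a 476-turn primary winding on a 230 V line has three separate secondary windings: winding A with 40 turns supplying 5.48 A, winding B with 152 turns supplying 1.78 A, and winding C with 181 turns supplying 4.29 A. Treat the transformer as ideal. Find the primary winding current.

I_p ≈ 2.66 A

V_A = 230 × 40/476 = 19.328 V; V_B = 230 × 152/476 = 73.445 V; V_C = 230 × 181/476 = 87.458 V.
P_out = V_A I_A + V_B I_B + V_C I_C = 19.328×5.48 + 73.445×1.78 + 87.458×4.29 = 105.92 + 130.73 + 375.19 = 611.84 W.
Ideal ⇒ P_in = P_out, so I_p = P_out/V_p = 611.84/230 = 2.66 A.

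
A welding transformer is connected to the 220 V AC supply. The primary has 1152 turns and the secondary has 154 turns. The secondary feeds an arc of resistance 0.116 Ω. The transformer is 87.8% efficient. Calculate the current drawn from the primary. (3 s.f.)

I_p ≈ 38.6 A

V_s = 220 × 154/1152 = 29.410 V.
I_s = V_s/R = 29.410/0.116 = 253.53 A.
P_out = V_s I_s = 29.410 × 253.53 = 7456.3 W.
P_in = P_out/η = 7456.3/0.878 = 8492.4 W.
I_p = P_in/V_p = 8492.4/220 = 38.6 A.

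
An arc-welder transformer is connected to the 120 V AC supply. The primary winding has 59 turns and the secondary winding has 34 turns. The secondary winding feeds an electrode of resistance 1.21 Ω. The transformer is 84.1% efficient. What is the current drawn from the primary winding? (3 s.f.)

I_p ≈ 39.2 A

V_s = 120 × 34/59 = 69.153 V.
I_s = V_s/R = 69.153/1.21 = 57.151 A.
P_out = V_s I_s = 69.153 × 57.151 = 3952.1 W.
P_in = P_out/η = 3952.1/0.841 = 4699.3 W.
I_p = P_in/V_p = 4699.3/120 = 39.2 A.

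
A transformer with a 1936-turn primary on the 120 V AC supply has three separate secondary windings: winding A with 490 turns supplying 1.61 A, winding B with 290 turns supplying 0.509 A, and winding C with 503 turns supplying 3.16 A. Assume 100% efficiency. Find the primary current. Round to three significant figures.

I_p ≈ 1.30 A

V_A = 120 × 490/1936 = 30.372 V; V_B = 120 × 290/1936 = 17.975 V; V_C = 120 × 503/1936 = 31.178 V.
P_out = V_A I_A + V_B I_B + V_C I_C = 30.372×1.61 + 17.975×0.509 + 31.178×3.16 = 48.899 + 9.1494 + 98.521 = 156.57 W.
Ideal ⇒ P_in = P_out, so I_p = P_out/V_p = 156.57/120 = 1.30 A.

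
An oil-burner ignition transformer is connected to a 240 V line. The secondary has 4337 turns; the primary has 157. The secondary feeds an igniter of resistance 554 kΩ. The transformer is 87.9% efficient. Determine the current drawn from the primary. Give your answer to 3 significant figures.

I_p ≈ 0.376 A

V_s = 240 × 4337/157 = 6629.8 V.
I_s = V_s/R = 6629.8/554000 = 0.011967 A.
P_out = V_s I_s = 6629.8 × 0.011967 = 79.340 W.
P_in = P_out/η = 79.340/0.879 = 90.262 W.
I_p = P_in/V_p = 90.262/240 = 0.376 A.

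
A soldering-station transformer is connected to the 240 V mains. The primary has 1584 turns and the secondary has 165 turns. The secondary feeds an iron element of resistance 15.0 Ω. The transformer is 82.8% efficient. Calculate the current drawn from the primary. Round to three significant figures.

V_s = 240 × 165/1584 = 25.000 V.
I_s = V_s/R = 25.000/15.0 = 1.6667 A.
P_out = V_s I_s = 25.000 × 1.6667 = 41.667 W.
P_in = P_out/η = 41.667/0.828 = 50.322 W.
I_p = P_in/V_p = 50.322/240 = 0.210 A.

I_p ≈ 0.210 A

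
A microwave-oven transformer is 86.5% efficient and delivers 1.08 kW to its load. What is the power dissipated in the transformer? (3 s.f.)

P_loss ≈ 169 W

P_in = P_out/η = 1080/0.865 = 1248.55 W.
P_loss = P_in − P_out = 1248.55 − 1080 = 169 W.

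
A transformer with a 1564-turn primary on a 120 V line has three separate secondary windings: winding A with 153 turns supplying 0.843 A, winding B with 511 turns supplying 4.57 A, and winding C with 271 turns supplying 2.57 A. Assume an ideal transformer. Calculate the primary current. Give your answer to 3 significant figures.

I_p ≈ 2.02 A

V_A = 120 × 153/1564 = 11.739 V; V_B = 120 × 511/1564 = 39.207 V; V_C = 120 × 271/1564 = 20.793 V.
P_out = V_A I_A + V_B I_B + V_C I_C = 11.739×0.843 + 39.207×4.57 + 20.793×2.57 = 9.8961 + 179.18 + 53.438 = 242.51 W.
Ideal ⇒ P_in = P_out, so I_p = P_out/V_p = 242.51/120 = 2.02 A.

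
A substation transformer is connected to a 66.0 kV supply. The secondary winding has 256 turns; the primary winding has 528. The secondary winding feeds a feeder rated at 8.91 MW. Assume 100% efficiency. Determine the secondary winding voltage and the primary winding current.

V_s ≈ 32000 V, I_p ≈ 135 A

V_s = V_p × N_s/N_p = 66000 × 256/528 = 32000 V.
I_s = P/V_s = 8.91×10^6/32000 = 278.44 A.
I_p = I_s × N_s/N_p = 278.44 × 256/528 = 135 A.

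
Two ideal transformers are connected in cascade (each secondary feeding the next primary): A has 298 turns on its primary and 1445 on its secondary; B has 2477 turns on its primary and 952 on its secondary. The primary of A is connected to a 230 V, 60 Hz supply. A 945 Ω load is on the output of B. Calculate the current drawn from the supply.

I_supply ≈ 0.845 A

After A: V = 230.00 × 1445/298 = 1115.3 V.
After B: V = 1115.3 × 952/2477 = 428.64 V.
I_load = 428.64/945 = 0.45358 A, so P_out = 428.64 × 0.45358 = 194.42 W.
All ideal ⇒ P_in = P_out, so I_supply = 194.42/230 = 0.845 A.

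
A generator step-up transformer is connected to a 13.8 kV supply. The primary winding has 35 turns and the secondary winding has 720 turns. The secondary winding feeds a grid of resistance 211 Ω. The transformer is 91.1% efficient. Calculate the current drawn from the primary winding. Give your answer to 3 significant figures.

I_p ≈ 30400 A

V_s = 13800 × 720/35 = 283890 V.
I_s = V_s/R = 283890/211 = 1345.4 A.
P_out = V_s I_s = 283890 × 1345.4 = 3.8195×10^8 W.
P_in = P_out/η = 3.8195×10^8/0.911 = 4.1926×10^8 W.
I_p = P_in/V_p = 4.1926×10^8/13800 = 30400 A.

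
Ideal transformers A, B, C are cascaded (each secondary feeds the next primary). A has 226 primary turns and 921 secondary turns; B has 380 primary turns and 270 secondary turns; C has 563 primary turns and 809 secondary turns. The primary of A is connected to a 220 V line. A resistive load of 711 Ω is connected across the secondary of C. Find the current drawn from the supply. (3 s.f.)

I_supply ≈ 5.36 A

Secondary of A: V = 220.00 × 921/226 = 896.55 V.
Secondary of B: V = 896.55 × 270/380 = 637.02 V.
Secondary of C: V = 637.02 × 809/563 = 915.36 V.
I_load = 915.36/711 = 1.2874 A, so P_out = 915.36 × 1.2874 = 1178.5 W.
All ideal ⇒ P_in = P_out, so I_supply = 1178.5/220 = 5.36 A.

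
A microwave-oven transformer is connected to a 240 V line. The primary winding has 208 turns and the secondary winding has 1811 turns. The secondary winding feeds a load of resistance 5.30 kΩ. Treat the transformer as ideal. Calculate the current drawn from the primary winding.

I_p ≈ 3.43 A

V_s = V_p × N_s/N_p = 240 × 1811/208 = 2089.6 V.
I_s = V_s/R = 2089.6/5300 = 0.39427 A.
For an ideal transformer I_p N_p = I_s N_s, so I_p = 0.39427 × 1811/208 = 3.43 A.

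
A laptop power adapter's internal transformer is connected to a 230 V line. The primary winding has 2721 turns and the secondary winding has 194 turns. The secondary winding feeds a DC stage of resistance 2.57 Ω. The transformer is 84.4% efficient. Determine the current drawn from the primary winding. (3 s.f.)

I_p ≈ 0.539 A

V_s = 230 × 194/2721 = 16.398 V.
I_s = V_s/R = 16.398/2.57 = 6.3807 A.
P_out = V_s I_s = 16.398 × 6.3807 = 104.63 W.
P_in = P_out/η = 104.63/0.844 = 123.97 W.
I_p = P_in/V_p = 123.97/230 = 0.539 A.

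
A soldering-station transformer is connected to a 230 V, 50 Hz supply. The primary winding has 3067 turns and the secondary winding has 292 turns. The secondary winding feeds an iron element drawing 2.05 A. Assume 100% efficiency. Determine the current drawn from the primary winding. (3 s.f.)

I_p ≈ 0.195 A

For an ideal transformer I_p N_p = I_s N_s, so I_p = 2.05 × 292/3067 = 0.195 A.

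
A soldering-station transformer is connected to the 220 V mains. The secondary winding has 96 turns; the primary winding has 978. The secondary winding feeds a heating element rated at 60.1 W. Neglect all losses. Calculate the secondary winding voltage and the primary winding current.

V_s ≈ 21.6 V, I_p ≈ 0.273 A

V_s = V_p × N_s/N_p = 220 × 96/978 = 21.595 V.
I_s = P/V_s = 60.1/21.595 = 2.7830 A.
I_p = I_s × N_s/N_p = 2.7830 × 96/978 = 0.273 A.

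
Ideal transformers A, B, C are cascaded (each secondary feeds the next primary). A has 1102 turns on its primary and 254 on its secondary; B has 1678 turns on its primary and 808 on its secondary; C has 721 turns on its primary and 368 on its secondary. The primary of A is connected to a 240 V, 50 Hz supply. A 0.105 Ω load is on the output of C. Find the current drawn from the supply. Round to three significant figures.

I_supply ≈ 7.33 A

After A: V = 240.00 × 254/1102 = 55.318 V.
After B: V = 55.318 × 808/1678 = 26.637 V.
After C: V = 26.637 × 368/721 = 13.596 V.
I_load = 13.596/0.105 = 129.48 A, so P_out = 13.596 × 129.48 = 1760.4 W.
All ideal ⇒ P_in = P_out, so I_supply = 1760.4/240 = 7.33 A.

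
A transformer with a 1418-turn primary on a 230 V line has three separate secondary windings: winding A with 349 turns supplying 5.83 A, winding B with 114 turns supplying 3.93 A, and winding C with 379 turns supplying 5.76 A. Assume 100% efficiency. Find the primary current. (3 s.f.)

V_A = 230 × 349/1418 = 56.608 V; V_B = 230 × 114/1418 = 18.491 V; V_C = 230 × 379/1418 = 61.474 V.
P_out = V_A I_A + V_B I_B + V_C I_C = 56.608×5.83 + 18.491×3.93 + 61.474×5.76 = 330.02 + 72.669 + 354.09 = 756.78 W.
Ideal ⇒ P_in = P_out, so I_p = P_out/V_p = 756.78/230 = 3.29 A.

I_p ≈ 3.29 A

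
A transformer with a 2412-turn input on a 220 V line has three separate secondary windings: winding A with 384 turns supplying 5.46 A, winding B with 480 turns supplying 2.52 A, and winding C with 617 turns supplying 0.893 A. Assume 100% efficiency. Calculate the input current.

V_A = 220 × 384/2412 = 35.025 V; V_B = 220 × 480/2412 = 43.781 V; V_C = 220 × 617/2412 = 56.277 V.
P_out = V_A I_A + V_B I_B + V_C I_C = 35.025×5.46 + 43.781×2.52 + 56.277×0.893 = 191.24 + 110.33 + 50.255 = 351.82 W.
Ideal ⇒ P_in = P_out, so I_in = P_out/V_in = 351.82/220 = 1.60 A.

I_in ≈ 1.60 A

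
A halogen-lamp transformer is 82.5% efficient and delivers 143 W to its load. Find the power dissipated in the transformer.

P_loss ≈ 30.3 W

P_in = P_out/η = 143/0.825 = 173.333 W.
P_loss = P_in − P_out = 173.333 − 143 = 30.3 W.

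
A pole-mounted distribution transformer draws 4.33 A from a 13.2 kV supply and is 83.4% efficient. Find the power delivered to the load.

P_in = V_p I_p = 13200 × 4.33 = 57156 W.
P_out = η P_in = 0.834 × 57156 = 47700 W.

P_out ≈ 47700 W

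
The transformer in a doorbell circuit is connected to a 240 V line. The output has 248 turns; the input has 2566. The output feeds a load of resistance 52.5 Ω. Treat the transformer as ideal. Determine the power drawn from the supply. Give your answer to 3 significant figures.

P ≈ 10.2 W

V_out = V_in × N_out/N_in = 240 × 248/2566 = 23.196 V.
I_out = V_out/R = 23.196/52.5 = 0.44182 A.
I_in = I_out × N_out/N_in = 0.44182 × 248/2566 = 0.042701 A.
P = V_in I_in = 240 × 0.042701 = 10.2 W.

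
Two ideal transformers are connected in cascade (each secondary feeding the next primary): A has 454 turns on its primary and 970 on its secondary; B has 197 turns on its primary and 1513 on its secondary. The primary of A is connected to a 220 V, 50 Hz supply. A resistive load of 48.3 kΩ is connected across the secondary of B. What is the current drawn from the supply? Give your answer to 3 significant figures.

After A: V = 220.00 × 970/454 = 470.04 V.
After B: V = 470.04 × 1513/197 = 3610.0 V.
I_load = 3610.0/48300 = 0.074742 A, so P_out = 3610.0 × 0.074742 = 269.82 W.
All ideal ⇒ P_in = P_out, so I_supply = 269.82/220 = 1.23 A.

I_supply ≈ 1.23 A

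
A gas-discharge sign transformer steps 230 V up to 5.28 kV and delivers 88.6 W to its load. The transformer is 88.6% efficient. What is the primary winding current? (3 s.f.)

P_in = P_out/η = 88.6/0.886 = 100.00 W.
I_p = P_in/V_p = 100.00/230 = 0.435 A.

I_p ≈ 0.435 A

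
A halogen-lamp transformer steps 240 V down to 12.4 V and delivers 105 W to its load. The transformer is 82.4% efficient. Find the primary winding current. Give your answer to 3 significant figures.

P_in = P_out/η = 105/0.824 = 127.43 W.
I_p = P_in/V_p = 127.43/240 = 0.531 A.

I_p ≈ 0.531 A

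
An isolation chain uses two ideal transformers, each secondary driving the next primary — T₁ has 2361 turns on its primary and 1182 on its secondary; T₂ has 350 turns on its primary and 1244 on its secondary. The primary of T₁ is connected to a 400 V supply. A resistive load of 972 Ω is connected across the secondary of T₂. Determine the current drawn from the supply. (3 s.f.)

After T₁: V = 400.00 × 1182/2361 = 200.25 V.
After T₂: V = 200.25 × 1244/350 = 711.76 V.
I_load = 711.76/972 = 0.73226 A, so P_out = 711.76 × 0.73226 = 521.20 W.
All ideal ⇒ P_in = P_out, so I_supply = 521.20/400 = 1.30 A.

I_supply ≈ 1.30 A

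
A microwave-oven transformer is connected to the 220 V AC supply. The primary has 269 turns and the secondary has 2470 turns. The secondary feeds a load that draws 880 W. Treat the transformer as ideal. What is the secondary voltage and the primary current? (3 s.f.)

V_s = V_p × N_s/N_p = 220 × 2470/269 = 2020.1 V.
I_s = P/V_s = 880/2020.1 = 0.43563 A.
I_p = I_s × N_s/N_p = 0.43563 × 2470/269 = 4.00 A.

V_s ≈ 2020 V, I_p ≈ 4.00 A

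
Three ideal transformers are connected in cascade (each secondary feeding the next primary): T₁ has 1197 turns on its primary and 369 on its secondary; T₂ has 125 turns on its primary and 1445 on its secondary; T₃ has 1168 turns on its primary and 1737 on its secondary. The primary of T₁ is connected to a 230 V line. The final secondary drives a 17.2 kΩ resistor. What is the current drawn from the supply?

After T₁: V = 230.00 × 369/1197 = 70.902 V.
After T₂: V = 70.902 × 1445/125 = 819.63 V.
After T₃: V = 819.63 × 1737/1168 = 1218.9 V.
I_load = 1218.9/17200 = 0.070867 A, so P_out = 1218.9 × 0.070867 = 86.382 W.
All ideal ⇒ P_in = P_out, so I_supply = 86.382/230 = 0.376 A.

I_supply ≈ 0.376 A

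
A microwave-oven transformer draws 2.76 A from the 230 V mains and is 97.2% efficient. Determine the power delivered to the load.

P_out ≈ 617 W

P_in = V_p I_p = 230 × 2.76 = 634.80 W.
P_out = η P_in = 0.972 × 634.80 = 617 W.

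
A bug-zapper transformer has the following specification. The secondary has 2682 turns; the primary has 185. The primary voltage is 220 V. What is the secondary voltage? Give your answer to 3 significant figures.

V_s/V_p = N_s/N_p, so V_s = 220 × 2682/185 = 3190 V.

V_s ≈ 3190 V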